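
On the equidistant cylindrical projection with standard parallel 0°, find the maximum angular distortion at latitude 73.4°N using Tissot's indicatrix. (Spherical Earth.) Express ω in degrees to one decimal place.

In the plate carrée (x = Rλ, y = Rφ), meridians are true-scale (h = 1) and parallels are stretched by k = sec φ.
At 73.4°: h = 1.000, k = 3.500; principal scales a = 3.500, b = 1.000.
sin(ω/2) = (a − b)/(a + b) = 2.500/4.500 = 0.5556, so ω = 2 arcsin(0.5556) ≈ 67.5°.

67.5°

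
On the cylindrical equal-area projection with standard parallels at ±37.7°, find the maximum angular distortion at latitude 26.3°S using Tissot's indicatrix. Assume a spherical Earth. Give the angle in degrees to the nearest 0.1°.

14.3°

For cylindrical equal-area with standard parallel φ₀, h = cos φ / cos φ₀ and k = cos φ₀ / cos φ, so h·k = 1.
At 26.3°: h = 1.133, k = 0.8826; principal scales a = 1.133, b = 0.8826.
sin(ω/2) = (a − b)/(a + b) = 0.2505/2.016 = 0.1243, so ω = 2 arcsin(0.1243) ≈ 14.3°.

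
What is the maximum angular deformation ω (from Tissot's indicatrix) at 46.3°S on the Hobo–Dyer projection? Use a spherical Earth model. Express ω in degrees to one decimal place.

15.8°

Hobo–Dyer is a cylindrical equal-area projection with standard parallels at ±37.5°. A cylindrical equal-area projection with standard parallel φ₀ has meridian scale h = cos φ / cos φ₀ and parallel scale k = cos φ₀ / cos φ (so areas are preserved, h·k = 1).
At 46.3°: h = 0.8708, k = 1.148; principal scales a = 1.148, b = 0.8708.
sin(ω/2) = (a − b)/(a + b) = 0.2775/2.019 = 0.1374, so ω = 2 arcsin(0.1374) ≈ 15.8°.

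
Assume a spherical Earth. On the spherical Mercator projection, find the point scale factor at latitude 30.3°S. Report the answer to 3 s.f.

1.16

For Mercator, h = k = sec φ (a conformal cylindrical projection has a single point scale, 1/cos φ).
k = 1/cos 30.3° = 1/0.8634 = 1.158.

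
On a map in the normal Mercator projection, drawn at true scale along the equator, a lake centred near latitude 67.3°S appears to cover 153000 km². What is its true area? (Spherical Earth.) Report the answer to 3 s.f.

For Mercator, h = k = sec φ (a conformal cylindrical projection has a single point scale, 1/cos φ).
Areal scale = k² = sec²φ = 1/cos²(67.3°) = 1/0.3859² = 6.715.
True area = apparent / (areal scale) = 153000 / 6.715 ≈ 22800 km².

22800 km²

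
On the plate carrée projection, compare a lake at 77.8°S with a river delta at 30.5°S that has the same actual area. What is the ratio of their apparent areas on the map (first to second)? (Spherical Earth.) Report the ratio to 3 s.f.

4.08

For the equirectangular projection with φ₀ = 0 (plate carrée), h = 1 along meridians and k = sec φ along parallels.
Areal scale at 77.8°: h·k = 1.000 × 4.732 = 4.732.
Areal scale at 30.5°: h·k = 1.000 × 1.161 = 1.161.
Ratio = 4.732/1.161 ≈ 4.08.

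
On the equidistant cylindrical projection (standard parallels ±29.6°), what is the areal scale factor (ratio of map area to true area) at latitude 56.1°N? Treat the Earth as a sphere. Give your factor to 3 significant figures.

The equidistant cylindrical projection with φ₀ = 29.6° has h = 1 (meridians true) and k = cos φ₀ / cos φ along parallels.
Areal scale = h·k = 1 × cos φ₀ / cos φ; at 56.1°, h = 1.000, k = 1.559, so h·k = 1.559.

1.56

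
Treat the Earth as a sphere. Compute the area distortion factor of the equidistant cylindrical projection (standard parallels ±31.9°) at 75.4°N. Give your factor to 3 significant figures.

3.37

With standard parallel φ₀ = 31.9°, the equirectangular projection gives x = Rλ cos φ₀, y = Rφ, so h = 1 and k = cos 31.9° / cos φ.
Areal scale = h·k = 1 × cos φ₀ / cos φ; at 75.4°, h = 1.000, k = 3.368, so h·k = 3.368.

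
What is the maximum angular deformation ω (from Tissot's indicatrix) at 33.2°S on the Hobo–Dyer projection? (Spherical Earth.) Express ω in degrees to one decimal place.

6.1°

Hobo–Dyer is a cylindrical equal-area projection with standard parallels at ±37.5°. A cylindrical equal-area projection with standard parallel φ₀ has meridian scale h = cos φ / cos φ₀ and parallel scale k = cos φ₀ / cos φ (so areas are preserved, h·k = 1).
At 33.2°: h = 1.055, k = 0.9481; principal scales a = 1.055, b = 0.9481.
sin(ω/2) = (a − b)/(a + b) = 0.1066/2.003 = 0.05322, so ω = 2 arcsin(0.05322) ≈ 6.1°.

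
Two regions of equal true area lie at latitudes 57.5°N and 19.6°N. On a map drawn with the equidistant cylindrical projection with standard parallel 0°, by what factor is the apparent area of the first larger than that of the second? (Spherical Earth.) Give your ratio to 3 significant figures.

1.75

For the equirectangular projection with φ₀ = 0 (plate carrée), h = 1 along meridians and k = sec φ along parallels.
Areal scale at 57.5°: h·k = 1.000 × 1.861 = 1.861.
Areal scale at 19.6°: h·k = 1.000 × 1.062 = 1.062.
Ratio = 1.861/1.062 ≈ 1.75.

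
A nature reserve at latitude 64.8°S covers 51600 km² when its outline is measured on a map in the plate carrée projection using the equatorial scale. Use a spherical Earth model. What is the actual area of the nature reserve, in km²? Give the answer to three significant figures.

22000 km²

Plate carrée maps x = Rλ, y = Rφ. The meridian scale is h = 1 and the parallel scale is k = 1/cos φ = sec φ.
Areal scale = h·k = 1 × sec φ; at 64.8°, h = 1.000, k = 2.349, so h·k = 2.349.
True area = apparent / (areal scale) = 51600 / 2.349 ≈ 22000 km².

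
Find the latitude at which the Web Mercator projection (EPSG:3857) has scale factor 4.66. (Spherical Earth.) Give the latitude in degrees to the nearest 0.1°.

77.6°

Mercator scale is k = sec φ = 1/cos φ.
1/cos φ = 4.66  ⇒  cos φ = 0.2146  ⇒  φ = arccos(0.2146) ≈ 77.6°.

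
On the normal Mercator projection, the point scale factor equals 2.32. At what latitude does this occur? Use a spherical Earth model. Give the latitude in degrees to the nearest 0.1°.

Mercator scale is k = sec φ = 1/cos φ.
1/cos φ = 2.32  ⇒  cos φ = 0.4310  ⇒  φ = arccos(0.4310) ≈ 64.5°.

64.5°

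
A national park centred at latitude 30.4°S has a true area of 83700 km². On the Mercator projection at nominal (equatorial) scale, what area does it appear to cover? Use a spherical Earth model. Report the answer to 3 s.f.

113000 km²

For Mercator, h = k = sec φ (a conformal cylindrical projection has a single point scale, 1/cos φ).
Areal scale = k² = sec²φ = 1/cos²(30.4°) = 1/0.8625² = 1.344.
Apparent area = 83700 × 1.344 ≈ 113000 km².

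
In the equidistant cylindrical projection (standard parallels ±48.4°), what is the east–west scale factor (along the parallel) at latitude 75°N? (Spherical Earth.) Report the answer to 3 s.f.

With standard parallel φ₀ = 48.4°, the equirectangular projection gives x = Rλ cos φ₀, y = Rφ, so h = 1 and k = cos 48.4° / cos φ.
k = cos 48.4° / cos 75° = 0.6639/0.2588 = 2.565.

2.57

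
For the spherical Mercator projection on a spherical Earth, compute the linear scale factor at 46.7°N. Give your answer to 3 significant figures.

The Mercator projection is conformal; its linear scale factor is the same in every direction and equals sec φ = 1/cos φ.
k = 1/cos 46.7° = 1/0.6858 = 1.458.

1.46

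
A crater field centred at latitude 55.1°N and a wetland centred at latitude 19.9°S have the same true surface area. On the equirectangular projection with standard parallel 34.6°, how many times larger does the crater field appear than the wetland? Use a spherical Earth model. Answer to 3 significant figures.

The equidistant cylindrical projection with φ₀ = 34.6° has h = 1 (meridians true) and k = cos φ₀ / cos φ along parallels.
Areal scale at 55.1°: h·k = 1.000 × 1.439 = 1.439.
Areal scale at 19.9°: h·k = 1.000 × 0.8754 = 0.8754.
Ratio = 1.439/0.8754 ≈ 1.64.

1.64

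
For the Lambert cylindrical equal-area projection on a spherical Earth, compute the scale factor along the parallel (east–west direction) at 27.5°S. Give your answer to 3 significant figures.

The Lambert cylindrical equal-area projection is the cylindrical equal-area projection with its standard parallel at the equator (φ₀ = 0). A cylindrical equal-area projection with standard parallel φ₀ has meridian scale h = cos φ / cos φ₀ and parallel scale k = cos φ₀ / cos φ (so areas are preserved, h·k = 1).
k = cos 0° / cos 27.5° = 1.000/0.8870 = 1.127.

1.13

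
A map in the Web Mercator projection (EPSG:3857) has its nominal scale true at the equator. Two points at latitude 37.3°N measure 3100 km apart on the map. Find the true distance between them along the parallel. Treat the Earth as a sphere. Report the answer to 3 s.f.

The Mercator projection is conformal; its linear scale factor is the same in every direction and equals sec φ = 1/cos φ.
Along the parallel at 37.3°, map distances are exaggerated by k = sec 37.3° = 1.257.
True distance = 3100 / 1.257 = 3100 × cos 37.3° ≈ 2470 km.

2470 km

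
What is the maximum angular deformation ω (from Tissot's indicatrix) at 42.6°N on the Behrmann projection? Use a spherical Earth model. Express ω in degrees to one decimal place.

The Behrmann projection is cylindrical equal-area with φ₀ = 30°. Cylindrical equal-area (φ₀ = 30°): h = cos φ / cos 30° along meridians, k = cos 30° / cos φ along parallels; h·k = 1.
At 42.6°: h = 0.8500, k = 1.177; principal scales a = 1.177, b = 0.8500.
sin(ω/2) = (a − b)/(a + b) = 0.3265/2.026 = 0.1611, so ω = 2 arcsin(0.1611) ≈ 18.5°.

18.5°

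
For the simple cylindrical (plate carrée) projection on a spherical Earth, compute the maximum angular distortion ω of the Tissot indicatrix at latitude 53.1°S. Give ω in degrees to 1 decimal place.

28.9°

For the equirectangular projection with φ₀ = 0 (plate carrée), h = 1 along meridians and k = sec φ along parallels.
At 53.1°: h = 1.000, k = 1.666; principal scales a = 1.666, b = 1.000.
sin(ω/2) = (a − b)/(a + b) = 0.6655/2.666 = 0.2497, so ω = 2 arcsin(0.2497) ≈ 28.9°.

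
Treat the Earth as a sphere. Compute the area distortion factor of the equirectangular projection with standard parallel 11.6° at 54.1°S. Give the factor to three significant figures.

In the equirectangular projection with standard parallel φ₀ = 11.6° (x = Rλ cos φ₀, y = Rφ), meridians are true-scale (h = 1) and the parallel scale is k = cos φ₀ / cos φ.
Areal scale = h·k = 1 × cos φ₀ / cos φ; at 54.1°, h = 1.000, k = 1.671, so h·k = 1.671.

1.67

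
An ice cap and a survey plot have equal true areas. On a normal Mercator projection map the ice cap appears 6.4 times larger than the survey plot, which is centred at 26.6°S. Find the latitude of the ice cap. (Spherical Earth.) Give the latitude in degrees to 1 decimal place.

69.3°

On Mercator, (apparent₁)/(apparent₂) = sec²φ₁ / sec²φ₂ when true areas are equal.
cos²φ₂ / cos²φ₁ = 6.4  ⇒  cos φ₁ = cos 26.6° / √6.4 = 0.8942/2.530 = 0.3534.
φ₁ = arccos(0.3534) ≈ 69.3°.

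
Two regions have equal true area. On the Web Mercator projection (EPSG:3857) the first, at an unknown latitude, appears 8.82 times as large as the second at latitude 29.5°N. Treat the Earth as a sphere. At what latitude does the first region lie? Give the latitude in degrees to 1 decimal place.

73.0°

For equal true areas on Mercator, apparent areas scale as sec²φ, so the ratio is cos²φ₂ / cos²φ₁.
cos²φ₂ / cos²φ₁ = 8.82  ⇒  cos φ₁ = cos 29.5° / √8.82 = 0.8704/2.970 = 0.2931.
φ₁ = arccos(0.2931) ≈ 73.0°.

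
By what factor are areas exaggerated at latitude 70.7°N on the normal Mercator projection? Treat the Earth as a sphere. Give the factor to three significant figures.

9.15

Mercator is conformal, so the point scale is isotropic: h = k = sec φ = 1/cos φ.
Areal scale = k² = sec²φ = 1/cos²(70.7°) = 1/0.3305² = 9.154.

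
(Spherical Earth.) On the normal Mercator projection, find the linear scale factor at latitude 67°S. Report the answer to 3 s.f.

2.56

For Mercator, h = k = sec φ (a conformal cylindrical projection has a single point scale, 1/cos φ).
k = 1/cos 67° = 1/0.3907 = 2.559.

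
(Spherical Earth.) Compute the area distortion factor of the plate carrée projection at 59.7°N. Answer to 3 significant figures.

In the plate carrée (x = Rλ, y = Rφ), meridians are true-scale (h = 1) and parallels are stretched by k = sec φ.
Areal scale = h·k = 1 × sec φ; at 59.7°, h = 1.000, k = 1.982, so h·k = 1.982.

1.98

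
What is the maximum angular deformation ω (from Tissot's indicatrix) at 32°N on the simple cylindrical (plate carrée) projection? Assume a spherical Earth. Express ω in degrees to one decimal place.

In the plate carrée (x = Rλ, y = Rφ), meridians are true-scale (h = 1) and parallels are stretched by k = sec φ.
At 32°: h = 1.000, k = 1.179; principal scales a = 1.179, b = 1.000.
sin(ω/2) = (a − b)/(a + b) = 0.1792/2.179 = 0.08222, so ω = 2 arcsin(0.08222) ≈ 9.4°.

9.4°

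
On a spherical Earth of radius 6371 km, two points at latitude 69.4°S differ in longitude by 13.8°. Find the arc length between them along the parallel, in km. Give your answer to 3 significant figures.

Arc length along a parallel = R cos φ · Δλ (with Δλ in radians).
= 6371 × cos 69.4° × (13.8° × π/180) = 6371 × 0.3518 × 0.2409 ≈ 540 km.

540 km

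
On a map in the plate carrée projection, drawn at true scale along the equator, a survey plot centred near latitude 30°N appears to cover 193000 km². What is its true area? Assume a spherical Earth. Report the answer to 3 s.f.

In the plate carrée (x = Rλ, y = Rφ), meridians are true-scale (h = 1) and parallels are stretched by k = sec φ.
Areal scale = h·k = 1 × sec φ; at 30°, h = 1.000, k = 1.155, so h·k = 1.155.
True area = apparent / (areal scale) = 193000 / 1.155 ≈ 167000 km².

167000 km²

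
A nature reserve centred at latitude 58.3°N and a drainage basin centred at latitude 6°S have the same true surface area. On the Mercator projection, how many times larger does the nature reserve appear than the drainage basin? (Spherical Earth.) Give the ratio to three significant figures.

3.58

On Mercator, area is exaggerated by sec²φ = 1/cos²φ.
At 58.3°: sec²(58.3°) = 1/0.5255² = 3.622.
At 6°: sec²(6°) = 1/0.9945² = 1.011.
Ratio = 3.622/1.011 = cos²(6°)/cos²(58.3°) ≈ 3.58.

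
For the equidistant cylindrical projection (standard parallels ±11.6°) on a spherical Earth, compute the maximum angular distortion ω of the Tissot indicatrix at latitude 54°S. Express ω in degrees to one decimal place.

The equidistant cylindrical projection with φ₀ = 11.6° has h = 1 (meridians true) and k = cos φ₀ / cos φ along parallels.
At 54°: h = 1.000, k = 1.667; principal scales a = 1.667, b = 1.000.
sin(ω/2) = (a − b)/(a + b) = 0.6666/2.667 = 0.2500, so ω = 2 arcsin(0.2500) ≈ 29.0°.

29.0°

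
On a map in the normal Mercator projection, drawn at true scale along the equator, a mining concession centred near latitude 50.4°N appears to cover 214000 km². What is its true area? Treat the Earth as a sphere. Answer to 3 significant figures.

For Mercator, h = k = sec φ (a conformal cylindrical projection has a single point scale, 1/cos φ).
Areal scale = k² = sec²φ = 1/cos²(50.4°) = 1/0.6374² = 2.461.
True area = apparent / (areal scale) = 214000 / 2.461 ≈ 87000 km².

87000 km²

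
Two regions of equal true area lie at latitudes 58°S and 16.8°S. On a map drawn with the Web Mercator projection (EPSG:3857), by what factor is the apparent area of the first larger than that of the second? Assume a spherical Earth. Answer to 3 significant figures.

Mercator areal scale is sec²φ.
At 58°: sec²(58°) = 1/0.5299² = 3.561.
At 16.8°: sec²(16.8°) = 1/0.9573² = 1.091.
Ratio = 3.561/1.091 = cos²(16.8°)/cos²(58°) ≈ 3.26.

3.26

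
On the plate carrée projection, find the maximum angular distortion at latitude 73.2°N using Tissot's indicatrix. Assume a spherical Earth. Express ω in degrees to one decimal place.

In the plate carrée (x = Rλ, y = Rφ), meridians are true-scale (h = 1) and parallels are stretched by k = sec φ.
At 73.2°: h = 1.000, k = 3.460; principal scales a = 3.460, b = 1.000.
sin(ω/2) = (a − b)/(a + b) = 2.460/4.460 = 0.5516, so ω = 2 arcsin(0.5516) ≈ 66.9°.

66.9°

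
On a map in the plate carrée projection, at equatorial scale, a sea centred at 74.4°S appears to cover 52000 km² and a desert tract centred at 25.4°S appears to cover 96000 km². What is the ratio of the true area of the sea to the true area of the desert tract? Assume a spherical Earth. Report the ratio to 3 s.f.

0.161

Plate carrée has h = 1 and k = sec φ, giving areal scale sec φ; true area = (apparent area) · cos φ.
True area of sea: 52000 × cos(74.4°) = 52000 × 0.2689 = 13980 km².
True area of desert tract: 96000 × cos(25.4°) = 96000 × 0.9033 = 86720 km².
Ratio = 13980 / 86720 ≈ 0.161.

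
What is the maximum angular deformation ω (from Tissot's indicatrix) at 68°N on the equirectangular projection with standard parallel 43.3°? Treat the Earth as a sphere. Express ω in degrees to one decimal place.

37.4°

With standard parallel φ₀ = 43.3°, the equirectangular projection gives x = Rλ cos φ₀, y = Rφ, so h = 1 and k = cos 43.3° / cos φ.
At 68°: h = 1.000, k = 1.943; principal scales a = 1.943, b = 1.000.
sin(ω/2) = (a − b)/(a + b) = 0.9428/2.943 = 0.3204, so ω = 2 arcsin(0.3204) ≈ 37.4°.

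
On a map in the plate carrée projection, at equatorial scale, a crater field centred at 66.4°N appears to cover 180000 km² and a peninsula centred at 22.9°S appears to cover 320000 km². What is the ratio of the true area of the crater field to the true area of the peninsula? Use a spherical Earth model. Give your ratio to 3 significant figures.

0.244

On the plate carrée, areal scale = h·k = 1 × sec φ, so true area = apparent × cos φ.
True area of crater field: 180000 × cos(66.4°) = 180000 × 0.4003 = 72060 km².
True area of peninsula: 320000 × cos(22.9°) = 320000 × 0.9212 = 294800 km².
Ratio = 72060 / 294800 ≈ 0.244.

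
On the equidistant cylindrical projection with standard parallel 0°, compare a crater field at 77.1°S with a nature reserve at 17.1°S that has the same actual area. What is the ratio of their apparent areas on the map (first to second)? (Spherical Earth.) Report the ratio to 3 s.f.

Plate carrée maps x = Rλ, y = Rφ. The meridian scale is h = 1 and the parallel scale is k = 1/cos φ = sec φ.
Areal scale at 77.1°: h·k = 1.000 × 4.479 = 4.479.
Areal scale at 17.1°: h·k = 1.000 × 1.046 = 1.046.
Ratio = 4.479/1.046 ≈ 4.28.

4.28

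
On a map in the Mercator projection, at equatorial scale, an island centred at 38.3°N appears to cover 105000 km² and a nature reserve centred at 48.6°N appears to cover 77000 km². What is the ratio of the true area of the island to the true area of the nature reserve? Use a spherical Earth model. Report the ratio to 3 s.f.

1.92

Since Mercator area scale is 1/cos²φ, the true area equals the apparent area multiplied by cos²φ.
True area of island: 105000 × cos²(38.3°) = 105000 × 0.6159 = 64670 km².
True area of nature reserve: 77000 × cos²(48.6°) = 77000 × 0.4373 = 33670 km².
Ratio = 64670 / 33670 ≈ 1.92.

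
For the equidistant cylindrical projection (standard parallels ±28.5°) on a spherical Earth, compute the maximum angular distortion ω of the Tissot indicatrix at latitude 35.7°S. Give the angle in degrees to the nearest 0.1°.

4.5°

The equidistant cylindrical projection with φ₀ = 28.5° has h = 1 (meridians true) and k = cos φ₀ / cos φ along parallels.
At 35.7°: h = 1.000, k = 1.082; principal scales a = 1.082, b = 1.000.
sin(ω/2) = (a − b)/(a + b) = 0.08218/2.082 = 0.03947, so ω = 2 arcsin(0.03947) ≈ 4.5°.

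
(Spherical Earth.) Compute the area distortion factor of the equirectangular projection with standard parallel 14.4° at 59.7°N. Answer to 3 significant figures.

1.92

With standard parallel φ₀ = 14.4°, the equirectangular projection gives x = Rλ cos φ₀, y = Rφ, so h = 1 and k = cos 14.4° / cos φ.
Areal scale = h·k = 1 × cos φ₀ / cos φ; at 59.7°, h = 1.000, k = 1.920, so h·k = 1.920.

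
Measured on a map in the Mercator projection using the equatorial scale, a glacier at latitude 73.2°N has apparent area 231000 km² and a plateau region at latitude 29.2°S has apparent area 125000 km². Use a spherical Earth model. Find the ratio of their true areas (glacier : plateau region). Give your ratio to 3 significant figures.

0.203

Mercator's areal exaggeration is sec²φ; hence true area = (apparent area) · cos²φ.
True area of glacier: 231000 × cos²(73.2°) = 231000 × 0.08354 = 19300 km².
True area of plateau region: 125000 × cos²(29.2°) = 125000 × 0.7620 = 95250 km².
Ratio = 19300 / 95250 ≈ 0.203.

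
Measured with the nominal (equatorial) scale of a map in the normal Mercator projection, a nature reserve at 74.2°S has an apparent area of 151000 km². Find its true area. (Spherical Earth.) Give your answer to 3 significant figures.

11200 km²

For Mercator, h = k = sec φ (a conformal cylindrical projection has a single point scale, 1/cos φ).
Areal scale = k² = sec²φ = 1/cos²(74.2°) = 1/0.2723² = 13.49.
True area = apparent / (areal scale) = 151000 / 13.49 ≈ 11200 km².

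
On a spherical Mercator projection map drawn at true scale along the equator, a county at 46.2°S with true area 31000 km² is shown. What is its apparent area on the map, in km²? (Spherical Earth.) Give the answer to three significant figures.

The Mercator projection is conformal; its linear scale factor is the same in every direction and equals sec φ = 1/cos φ.
Areal scale = k² = sec²φ = 1/cos²(46.2°) = 1/0.6921² = 2.087.
Apparent area = 31000 × 2.087 ≈ 64700 km².

64700 km²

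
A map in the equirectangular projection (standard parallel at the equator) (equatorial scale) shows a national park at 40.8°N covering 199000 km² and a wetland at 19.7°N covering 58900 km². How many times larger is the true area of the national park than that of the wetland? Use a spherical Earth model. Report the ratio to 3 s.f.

On the plate carrée, areal scale = h·k = 1 × sec φ, so true area = apparent × cos φ.
True area of national park: 199000 × cos(40.8°) = 199000 × 0.7570 = 150600 km².
True area of wetland: 58900 × cos(19.7°) = 58900 × 0.9415 = 55450 km².
Ratio = 150600 / 55450 ≈ 2.72.

2.72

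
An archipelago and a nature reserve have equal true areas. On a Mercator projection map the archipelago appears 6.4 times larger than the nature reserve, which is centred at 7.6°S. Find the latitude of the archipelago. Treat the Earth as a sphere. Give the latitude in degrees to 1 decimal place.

For equal true areas on Mercator, apparent areas scale as sec²φ, so the ratio is cos²φ₂ / cos²φ₁.
cos²φ₂ / cos²φ₁ = 6.4  ⇒  cos φ₁ = cos 7.6° / √6.4 = 0.9912/2.530 = 0.3918.
φ₁ = arccos(0.3918) ≈ 66.9°.

66.9°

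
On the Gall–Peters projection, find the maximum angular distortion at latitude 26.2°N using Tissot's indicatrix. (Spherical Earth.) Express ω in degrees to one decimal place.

27.0°

The Gall–Peters projection is cylindrical equal-area with φ₀ = 45°. For cylindrical equal-area with standard parallel φ₀, h = cos φ / cos φ₀ and k = cos φ₀ / cos φ, so h·k = 1.
At 26.2°: h = 1.269, k = 0.7881; principal scales a = 1.269, b = 0.7881.
sin(ω/2) = (a − b)/(a + b) = 0.4808/2.057 = 0.2338, so ω = 2 arcsin(0.2338) ≈ 27.0°.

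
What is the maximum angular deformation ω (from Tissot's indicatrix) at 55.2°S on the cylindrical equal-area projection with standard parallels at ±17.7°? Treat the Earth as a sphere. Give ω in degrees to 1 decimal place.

56.3°

Cylindrical equal-area (φ₀ = 17.7°): h = cos φ / cos 17.7° along meridians, k = cos 17.7° / cos φ along parallels; h·k = 1.
At 55.2°: h = 0.5991, k = 1.669; principal scales a = 1.669, b = 0.5991.
sin(ω/2) = (a − b)/(a + b) = 1.070/2.268 = 0.4718, so ω = 2 arcsin(0.4718) ≈ 56.3°.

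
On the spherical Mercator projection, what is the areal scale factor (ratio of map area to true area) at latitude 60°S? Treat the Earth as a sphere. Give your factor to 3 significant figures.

Mercator is conformal, so the point scale is isotropic: h = k = sec φ = 1/cos φ.
Areal scale = k² = sec²φ = 1/cos²(60°) = 1/0.5000² = 4.000.

4.00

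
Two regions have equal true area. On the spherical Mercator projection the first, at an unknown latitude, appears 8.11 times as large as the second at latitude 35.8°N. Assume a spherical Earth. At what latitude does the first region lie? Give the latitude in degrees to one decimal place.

On Mercator, (apparent₁)/(apparent₂) = sec²φ₁ / sec²φ₂ when true areas are equal.
cos²φ₂ / cos²φ₁ = 8.11  ⇒  cos φ₁ = cos 35.8° / √8.11 = 0.8111/2.848 = 0.2848.
φ₁ = arccos(0.2848) ≈ 73.5°.

73.5°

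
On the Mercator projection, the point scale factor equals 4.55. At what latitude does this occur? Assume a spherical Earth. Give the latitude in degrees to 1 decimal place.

77.3°

Mercator scale is k = sec φ = 1/cos φ.
1/cos φ = 4.55  ⇒  cos φ = 0.2198  ⇒  φ = arccos(0.2198) ≈ 77.3°.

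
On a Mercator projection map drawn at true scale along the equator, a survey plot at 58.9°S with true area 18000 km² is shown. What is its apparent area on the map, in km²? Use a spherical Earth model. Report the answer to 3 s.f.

For Mercator, h = k = sec φ (a conformal cylindrical projection has a single point scale, 1/cos φ).
Areal scale = k² = sec²φ = 1/cos²(58.9°) = 1/0.5165² = 3.748.
Apparent area = 18000 × 3.748 ≈ 67500 km².

67500 km²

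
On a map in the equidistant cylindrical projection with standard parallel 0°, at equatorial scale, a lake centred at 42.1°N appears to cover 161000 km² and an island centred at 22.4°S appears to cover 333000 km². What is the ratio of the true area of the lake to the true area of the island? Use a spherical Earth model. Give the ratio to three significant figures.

Plate carrée has h = 1 and k = sec φ, giving areal scale sec φ; true area = (apparent area) · cos φ.
True area of lake: 161000 × cos(42.1°) = 161000 × 0.7420 = 119500 km².
True area of island: 333000 × cos(22.4°) = 333000 × 0.9245 = 307900 km².
Ratio = 119500 / 307900 ≈ 0.388.

0.388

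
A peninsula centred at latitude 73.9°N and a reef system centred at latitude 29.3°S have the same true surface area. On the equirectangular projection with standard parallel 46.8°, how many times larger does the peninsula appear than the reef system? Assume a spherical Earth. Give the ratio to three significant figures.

3.14

The equidistant cylindrical projection with φ₀ = 46.8° has h = 1 (meridians true) and k = cos φ₀ / cos φ along parallels.
Areal scale at 73.9°: h·k = 1.000 × 2.468 = 2.468.
Areal scale at 29.3°: h·k = 1.000 × 0.7850 = 0.7850.
Ratio = 2.468/0.7850 ≈ 3.14.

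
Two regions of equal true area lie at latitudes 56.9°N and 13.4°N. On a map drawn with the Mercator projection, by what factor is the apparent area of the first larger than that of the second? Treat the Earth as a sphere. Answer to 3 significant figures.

3.17

Mercator areal scale is sec²φ.
At 56.9°: sec²(56.9°) = 1/0.5461² = 3.353.
At 13.4°: sec²(13.4°) = 1/0.9728² = 1.057.
Ratio = 3.353/1.057 = cos²(13.4°)/cos²(56.9°) ≈ 3.17.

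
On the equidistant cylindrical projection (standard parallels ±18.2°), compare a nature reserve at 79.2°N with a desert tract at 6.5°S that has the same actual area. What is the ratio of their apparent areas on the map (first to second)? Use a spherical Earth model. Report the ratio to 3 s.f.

In the equirectangular projection with standard parallel φ₀ = 18.2° (x = Rλ cos φ₀, y = Rφ), meridians are true-scale (h = 1) and the parallel scale is k = cos φ₀ / cos φ.
Areal scale at 79.2°: h·k = 1.000 × 5.070 = 5.070.
Areal scale at 6.5°: h·k = 1.000 × 0.9561 = 0.9561.
Ratio = 5.070/0.9561 ≈ 5.30.

5.30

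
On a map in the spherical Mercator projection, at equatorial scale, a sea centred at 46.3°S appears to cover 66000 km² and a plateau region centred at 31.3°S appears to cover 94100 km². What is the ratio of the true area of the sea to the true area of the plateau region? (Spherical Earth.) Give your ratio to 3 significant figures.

0.459

Since Mercator area scale is 1/cos²φ, the true area equals the apparent area multiplied by cos²φ.
True area of sea: 66000 × cos²(46.3°) = 66000 × 0.4773 = 31500 km².
True area of plateau region: 94100 × cos²(31.3°) = 94100 × 0.7301 = 68700 km².
Ratio = 31500 / 68700 ≈ 0.459.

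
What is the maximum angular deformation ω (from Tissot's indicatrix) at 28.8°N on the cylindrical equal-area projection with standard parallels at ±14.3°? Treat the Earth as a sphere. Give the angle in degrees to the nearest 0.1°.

Cylindrical equal-area (φ₀ = 14.3°): h = cos φ / cos 14.3° along meridians, k = cos 14.3° / cos φ along parallels; h·k = 1.
At 28.8°: h = 0.9043, k = 1.106; principal scales a = 1.106, b = 0.9043.
sin(ω/2) = (a − b)/(a + b) = 0.2015/2.010 = 0.1002, so ω = 2 arcsin(0.1002) ≈ 11.5°.

11.5°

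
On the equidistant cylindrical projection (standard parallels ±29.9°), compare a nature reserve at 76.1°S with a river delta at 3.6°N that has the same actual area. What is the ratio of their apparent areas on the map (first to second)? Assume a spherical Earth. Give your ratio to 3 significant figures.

With standard parallel φ₀ = 29.9°, the equirectangular projection gives x = Rλ cos φ₀, y = Rφ, so h = 1 and k = cos 29.9° / cos φ.
Areal scale at 76.1°: h·k = 1.000 × 3.609 = 3.609.
Areal scale at 3.6°: h·k = 1.000 × 0.8686 = 0.8686.
Ratio = 3.609/0.8686 ≈ 4.15.

4.15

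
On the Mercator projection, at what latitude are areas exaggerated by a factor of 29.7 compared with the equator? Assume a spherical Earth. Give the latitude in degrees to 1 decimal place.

79.4°

Mercator areal scale is sec²φ.
sec²φ = 29.7  ⇒  cos²φ = 0.03367  ⇒  cos φ = 0.1835.
φ = arccos(0.1835) ≈ 79.4°.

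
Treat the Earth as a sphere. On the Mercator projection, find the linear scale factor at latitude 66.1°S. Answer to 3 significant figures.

2.47

The Mercator projection is conformal; its linear scale factor is the same in every direction and equals sec φ = 1/cos φ.
k = 1/cos 66.1° = 1/0.4051 = 2.468.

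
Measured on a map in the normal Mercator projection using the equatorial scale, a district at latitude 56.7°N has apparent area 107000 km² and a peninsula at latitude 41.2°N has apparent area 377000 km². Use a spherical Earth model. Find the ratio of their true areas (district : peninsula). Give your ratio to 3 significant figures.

On Mercator the areal scale is sec²φ, so true area = apparent × cos²φ.
True area of district: 107000 × cos²(56.7°) = 107000 × 0.3014 = 32250 km².
True area of peninsula: 377000 × cos²(41.2°) = 377000 × 0.5661 = 213400 km².
Ratio = 32250 / 213400 ≈ 0.151.

0.151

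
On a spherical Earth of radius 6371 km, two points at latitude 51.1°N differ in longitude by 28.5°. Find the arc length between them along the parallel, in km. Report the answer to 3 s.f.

1990 km

Arc length along a parallel = R cos φ · Δλ (with Δλ in radians).
= 6371 × cos 51.1° × (28.5° × π/180) = 6371 × 0.6280 × 0.4974 ≈ 1990 km.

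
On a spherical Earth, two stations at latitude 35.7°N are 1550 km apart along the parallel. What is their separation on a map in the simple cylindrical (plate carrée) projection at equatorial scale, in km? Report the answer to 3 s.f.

In the plate carrée (x = Rλ, y = Rφ), meridians are true-scale (h = 1) and parallels are stretched by k = sec φ.
Along the parallel, k = sec 35.7° = 1/0.8121 = 1.231.
Map distance = 1550 × 1.231 ≈ 1910 km.

1910 km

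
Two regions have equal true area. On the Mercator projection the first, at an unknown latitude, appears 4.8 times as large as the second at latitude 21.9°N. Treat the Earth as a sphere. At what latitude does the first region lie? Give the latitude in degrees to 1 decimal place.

64.9°

On Mercator, (apparent₁)/(apparent₂) = sec²φ₁ / sec²φ₂ when true areas are equal.
cos²φ₂ / cos²φ₁ = 4.8  ⇒  cos φ₁ = cos 21.9° / √4.8 = 0.9278/2.191 = 0.4235.
φ₁ = arccos(0.4235) ≈ 64.9°.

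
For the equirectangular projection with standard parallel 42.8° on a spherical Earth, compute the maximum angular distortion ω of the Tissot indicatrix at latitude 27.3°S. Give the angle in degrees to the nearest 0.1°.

11.0°

With standard parallel φ₀ = 42.8°, the equirectangular projection gives x = Rλ cos φ₀, y = Rφ, so h = 1 and k = cos 42.8° / cos φ.
At 27.3°: h = 1.000, k = 0.8257; principal scales a = 1.000, b = 0.8257.
sin(ω/2) = (a − b)/(a + b) = 0.1743/1.826 = 0.09547, so ω = 2 arcsin(0.09547) ≈ 11.0°.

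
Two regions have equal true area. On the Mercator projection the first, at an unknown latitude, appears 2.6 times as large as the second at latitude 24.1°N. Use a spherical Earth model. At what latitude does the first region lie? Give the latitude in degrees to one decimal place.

On Mercator, (apparent₁)/(apparent₂) = sec²φ₁ / sec²φ₂ when true areas are equal.
cos²φ₂ / cos²φ₁ = 2.6  ⇒  cos φ₁ = cos 24.1° / √2.6 = 0.9128/1.612 = 0.5661.
φ₁ = arccos(0.5661) ≈ 55.5°.

55.5°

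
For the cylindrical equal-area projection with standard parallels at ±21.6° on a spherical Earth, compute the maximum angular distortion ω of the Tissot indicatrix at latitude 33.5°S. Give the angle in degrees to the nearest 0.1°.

For cylindrical equal-area with standard parallel φ₀, h = cos φ / cos φ₀ and k = cos φ₀ / cos φ, so h·k = 1.
At 33.5°: h = 0.8969, k = 1.115; principal scales a = 1.115, b = 0.8969.
sin(ω/2) = (a − b)/(a + b) = 0.2181/2.012 = 0.1084, so ω = 2 arcsin(0.1084) ≈ 12.4°.

12.4°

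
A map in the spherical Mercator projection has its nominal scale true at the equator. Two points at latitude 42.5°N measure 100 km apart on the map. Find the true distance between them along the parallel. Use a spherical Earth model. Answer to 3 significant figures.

73.7 km

The Mercator projection is conformal; its linear scale factor is the same in every direction and equals sec φ = 1/cos φ.
Along the parallel at 42.5°, map distances are exaggerated by k = sec 42.5° = 1.356.
True distance = 100 / 1.356 = 100 × cos 42.5° ≈ 73.7 km.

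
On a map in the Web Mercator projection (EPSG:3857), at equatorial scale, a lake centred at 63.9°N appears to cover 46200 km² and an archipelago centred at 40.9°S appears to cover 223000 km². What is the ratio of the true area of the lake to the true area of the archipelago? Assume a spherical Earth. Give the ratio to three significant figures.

0.0702

Mercator's areal exaggeration is sec²φ; hence true area = (apparent area) · cos²φ.
True area of lake: 46200 × cos²(63.9°) = 46200 × 0.1935 = 8942 km².
True area of archipelago: 223000 × cos²(40.9°) = 223000 × 0.5713 = 127400 km².
Ratio = 8942 / 127400 ≈ 0.0702.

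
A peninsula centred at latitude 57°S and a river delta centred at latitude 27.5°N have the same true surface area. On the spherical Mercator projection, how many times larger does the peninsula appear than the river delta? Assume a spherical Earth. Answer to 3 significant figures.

2.65

Mercator areal scale is sec²φ.
At 57°: sec²(57°) = 1/0.5446² = 3.371.
At 27.5°: sec²(27.5°) = 1/0.8870² = 1.271.
Ratio = 3.371/1.271 = cos²(27.5°)/cos²(57°) ≈ 2.65.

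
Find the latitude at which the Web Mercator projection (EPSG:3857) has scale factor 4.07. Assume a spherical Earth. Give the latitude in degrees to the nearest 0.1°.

Mercator scale is k = sec φ = 1/cos φ.
1/cos φ = 4.07  ⇒  cos φ = 0.2457  ⇒  φ = arccos(0.2457) ≈ 75.8°.

75.8°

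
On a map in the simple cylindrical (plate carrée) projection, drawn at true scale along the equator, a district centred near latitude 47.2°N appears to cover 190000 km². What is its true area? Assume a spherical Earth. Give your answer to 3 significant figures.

In the plate carrée (x = Rλ, y = Rφ), meridians are true-scale (h = 1) and parallels are stretched by k = sec φ.
Areal scale = h·k = 1 × sec φ; at 47.2°, h = 1.000, k = 1.472, so h·k = 1.472.
True area = apparent / (areal scale) = 190000 / 1.472 ≈ 129000 km².

129000 km²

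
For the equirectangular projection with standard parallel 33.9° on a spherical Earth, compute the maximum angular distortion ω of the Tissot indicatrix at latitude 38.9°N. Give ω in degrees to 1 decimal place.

The equidistant cylindrical projection with φ₀ = 33.9° has h = 1 (meridians true) and k = cos φ₀ / cos φ along parallels.
At 38.9°: h = 1.000, k = 1.067; principal scales a = 1.067, b = 1.000.
sin(ω/2) = (a − b)/(a + b) = 0.06652/2.067 = 0.03219, so ω = 2 arcsin(0.03219) ≈ 3.7°.

3.7°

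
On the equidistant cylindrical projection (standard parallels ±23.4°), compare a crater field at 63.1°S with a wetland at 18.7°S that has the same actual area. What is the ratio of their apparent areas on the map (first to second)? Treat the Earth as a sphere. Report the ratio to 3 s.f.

2.09

In the equirectangular projection with standard parallel φ₀ = 23.4° (x = Rλ cos φ₀, y = Rφ), meridians are true-scale (h = 1) and the parallel scale is k = cos φ₀ / cos φ.
Areal scale at 63.1°: h·k = 1.000 × 2.028 = 2.028.
Areal scale at 18.7°: h·k = 1.000 × 0.9689 = 0.9689.
Ratio = 2.028/0.9689 ≈ 2.09.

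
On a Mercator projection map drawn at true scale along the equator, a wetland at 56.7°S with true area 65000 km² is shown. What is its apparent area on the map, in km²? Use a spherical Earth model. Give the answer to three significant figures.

216000 km²

For Mercator, h = k = sec φ (a conformal cylindrical projection has a single point scale, 1/cos φ).
Areal scale = k² = sec²φ = 1/cos²(56.7°) = 1/0.5490² = 3.318.
Apparent area = 65000 × 3.318 ≈ 216000 km².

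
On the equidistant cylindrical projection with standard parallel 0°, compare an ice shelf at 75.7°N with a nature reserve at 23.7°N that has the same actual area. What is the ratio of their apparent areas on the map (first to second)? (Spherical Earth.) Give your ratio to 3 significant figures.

For the equirectangular projection with φ₀ = 0 (plate carrée), h = 1 along meridians and k = sec φ along parallels.
Areal scale at 75.7°: h·k = 1.000 × 4.049 = 4.049.
Areal scale at 23.7°: h·k = 1.000 × 1.092 = 1.092.
Ratio = 4.049/1.092 ≈ 3.71.

3.71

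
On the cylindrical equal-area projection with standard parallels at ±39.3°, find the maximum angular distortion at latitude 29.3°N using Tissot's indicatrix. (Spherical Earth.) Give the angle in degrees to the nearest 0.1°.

For cylindrical equal-area with standard parallel φ₀, h = cos φ / cos φ₀ and k = cos φ₀ / cos φ, so h·k = 1.
At 29.3°: h = 1.127, k = 0.8874; principal scales a = 1.127, b = 0.8874.
sin(ω/2) = (a − b)/(a + b) = 0.2396/2.014 = 0.1189, so ω = 2 arcsin(0.1189) ≈ 13.7°.

13.7°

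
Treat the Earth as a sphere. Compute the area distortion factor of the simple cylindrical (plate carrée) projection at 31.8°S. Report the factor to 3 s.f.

1.18

For the equirectangular projection with φ₀ = 0 (plate carrée), h = 1 along meridians and k = sec φ along parallels.
Areal scale = h·k = 1 × sec φ; at 31.8°, h = 1.000, k = 1.177, so h·k = 1.177.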